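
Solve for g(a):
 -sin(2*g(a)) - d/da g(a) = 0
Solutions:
 g(a) = pi - acos((-C1 - exp(4*a))/(C1 - exp(4*a)))/2
 g(a) = acos((-C1 - exp(4*a))/(C1 - exp(4*a)))/2


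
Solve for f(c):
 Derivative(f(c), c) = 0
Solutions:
 f(c) = C1


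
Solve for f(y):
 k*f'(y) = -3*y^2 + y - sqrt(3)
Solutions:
 f(y) = C1 - y^3/k + y^2/(2*k) - sqrt(3)*y/k


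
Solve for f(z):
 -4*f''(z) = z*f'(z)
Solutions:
 f(z) = C1 + C2*erf(sqrt(2)*z/4)


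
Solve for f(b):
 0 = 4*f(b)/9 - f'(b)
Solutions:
 f(b) = C1*exp(4*b/9)


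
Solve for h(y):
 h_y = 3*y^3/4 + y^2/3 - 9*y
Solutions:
 h(y) = C1 + 3*y^4/16 + y^3/9 - 9*y^2/2


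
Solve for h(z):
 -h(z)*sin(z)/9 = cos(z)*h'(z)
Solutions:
 h(z) = C1*cos(z)^(1/9)


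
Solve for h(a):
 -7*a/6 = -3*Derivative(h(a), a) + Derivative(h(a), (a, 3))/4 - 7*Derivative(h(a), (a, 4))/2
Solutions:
 h(a) = C1 + C2*exp(a*((1260*sqrt(635) + 31751)^(-1/3) + 2 + (1260*sqrt(635) + 31751)^(1/3))/84)*sin(sqrt(3)*a*(-(1260*sqrt(635) + 31751)^(1/3) + (1260*sqrt(635) + 31751)^(-1/3))/84) + C3*exp(a*((1260*sqrt(635) + 31751)^(-1/3) + 2 + (1260*sqrt(635) + 31751)^(1/3))/84)*cos(sqrt(3)*a*(-(1260*sqrt(635) + 31751)^(1/3) + (1260*sqrt(635) + 31751)^(-1/3))/84) + C4*exp(a*(-(1260*sqrt(635) + 31751)^(1/3) - 1/(1260*sqrt(635) + 31751)^(1/3) + 1)/42) + 7*a^2/36


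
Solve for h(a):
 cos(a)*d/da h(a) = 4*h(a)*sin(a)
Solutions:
 h(a) = C1/cos(a)^4


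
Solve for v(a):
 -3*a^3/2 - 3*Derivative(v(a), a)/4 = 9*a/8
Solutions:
 v(a) = C1 - a^4/2 - 3*a^2/4


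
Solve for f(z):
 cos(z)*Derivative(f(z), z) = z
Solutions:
 f(z) = C1 + Integral(z/cos(z), z)


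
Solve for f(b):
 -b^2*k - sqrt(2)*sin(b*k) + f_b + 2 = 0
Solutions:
 f(b) = C1 + b^3*k/3 - 2*b - sqrt(2)*cos(b*k)/k


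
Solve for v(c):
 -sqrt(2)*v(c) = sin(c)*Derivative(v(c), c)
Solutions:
 v(c) = C1*(cos(c) + 1)^(sqrt(2)/2)/(cos(c) - 1)^(sqrt(2)/2)


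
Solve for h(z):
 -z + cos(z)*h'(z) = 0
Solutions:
 h(z) = C1 + Integral(z/cos(z), z)


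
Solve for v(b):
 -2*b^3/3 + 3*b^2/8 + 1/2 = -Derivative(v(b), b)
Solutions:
 v(b) = C1 + b^4/6 - b^3/8 - b/2


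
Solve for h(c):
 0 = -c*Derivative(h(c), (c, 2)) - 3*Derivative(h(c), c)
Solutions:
 h(c) = C1 + C2/c^2


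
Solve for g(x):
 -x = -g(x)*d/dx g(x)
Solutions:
 g(x) = -sqrt(C1 + x^2)
 g(x) = sqrt(C1 + x^2)


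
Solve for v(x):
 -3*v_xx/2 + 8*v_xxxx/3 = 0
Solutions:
 v(x) = C1 + C2*x + C3*exp(-3*x/4) + C4*exp(3*x/4)


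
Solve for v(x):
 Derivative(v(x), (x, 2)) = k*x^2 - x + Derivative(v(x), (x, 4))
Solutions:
 v(x) = C1 + C2*x + C3*exp(-x) + C4*exp(x) + k*x^4/12 + k*x^2 - x^3/6


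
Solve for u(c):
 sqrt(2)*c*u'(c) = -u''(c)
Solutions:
 u(c) = C1 + C2*erf(2^(3/4)*c/2)


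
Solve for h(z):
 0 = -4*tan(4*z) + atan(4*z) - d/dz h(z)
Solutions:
 h(z) = C1 + z*atan(4*z) - log(16*z^2 + 1)/8 + log(cos(4*z))


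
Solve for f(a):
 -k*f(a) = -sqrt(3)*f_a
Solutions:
 f(a) = C1*exp(sqrt(3)*a*k/3)


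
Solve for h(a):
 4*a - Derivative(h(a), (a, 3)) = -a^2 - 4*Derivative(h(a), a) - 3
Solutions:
 h(a) = C1 + C2*exp(-2*a) + C3*exp(2*a) - a^3/12 - a^2/2 - 7*a/8


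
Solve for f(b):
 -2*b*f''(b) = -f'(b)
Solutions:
 f(b) = C1 + C2*b^(3/2)


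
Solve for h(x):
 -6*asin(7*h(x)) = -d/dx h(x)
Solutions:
 Integral(1/asin(7*_y), (_y, h(x))) = C1 + 6*x


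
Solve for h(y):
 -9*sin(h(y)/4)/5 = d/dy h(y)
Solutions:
 9*y/5 + 2*log(cos(h(y)/4) - 1) - 2*log(cos(h(y)/4) + 1) = C1


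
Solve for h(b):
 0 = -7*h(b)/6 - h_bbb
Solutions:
 h(b) = C3*exp(-6^(2/3)*7^(1/3)*b/6) + (C1*sin(2^(2/3)*3^(1/6)*7^(1/3)*b/4) + C2*cos(2^(2/3)*3^(1/6)*7^(1/3)*b/4))*exp(6^(2/3)*7^(1/3)*b/12)


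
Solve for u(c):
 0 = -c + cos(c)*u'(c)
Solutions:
 u(c) = C1 + Integral(c/cos(c), c)


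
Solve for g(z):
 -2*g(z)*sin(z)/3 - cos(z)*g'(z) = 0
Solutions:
 g(z) = C1*cos(z)^(2/3)


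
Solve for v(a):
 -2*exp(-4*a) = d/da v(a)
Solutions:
 v(a) = C1 + exp(-4*a)/2


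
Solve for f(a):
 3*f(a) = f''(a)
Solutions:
 f(a) = C1*exp(-sqrt(3)*a) + C2*exp(sqrt(3)*a)


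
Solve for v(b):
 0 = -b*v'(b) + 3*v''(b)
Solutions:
 v(b) = C1 + C2*erfi(sqrt(6)*b/6)


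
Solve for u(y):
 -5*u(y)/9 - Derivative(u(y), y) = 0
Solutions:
 u(y) = C1*exp(-5*y/9)


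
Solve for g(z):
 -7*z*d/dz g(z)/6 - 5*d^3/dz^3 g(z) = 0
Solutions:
 g(z) = C1 + Integral(C2*airyai(-30^(2/3)*7^(1/3)*z/30) + C3*airybi(-30^(2/3)*7^(1/3)*z/30), z)


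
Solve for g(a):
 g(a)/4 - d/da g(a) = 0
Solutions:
 g(a) = C1*exp(a/4)


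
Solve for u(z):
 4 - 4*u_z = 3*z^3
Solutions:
 u(z) = C1 - 3*z^4/16 + z


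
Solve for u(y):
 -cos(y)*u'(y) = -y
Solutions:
 u(y) = C1 + Integral(y/cos(y), y)


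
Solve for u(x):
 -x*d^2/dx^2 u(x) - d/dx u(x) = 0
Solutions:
 u(x) = C1 + C2*log(x)


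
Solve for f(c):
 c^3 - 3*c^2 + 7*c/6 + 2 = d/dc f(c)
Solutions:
 f(c) = C1 + c^4/4 - c^3 + 7*c^2/12 + 2*c


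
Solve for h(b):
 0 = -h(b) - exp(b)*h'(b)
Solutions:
 h(b) = C1*exp(exp(-b))


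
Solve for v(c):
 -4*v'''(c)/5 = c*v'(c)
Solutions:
 v(c) = C1 + Integral(C2*airyai(-10^(1/3)*c/2) + C3*airybi(-10^(1/3)*c/2), c)


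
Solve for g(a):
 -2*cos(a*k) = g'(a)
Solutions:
 g(a) = C1 - 2*sin(a*k)/k


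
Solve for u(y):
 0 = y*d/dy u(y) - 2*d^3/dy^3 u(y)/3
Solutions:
 u(y) = C1 + Integral(C2*airyai(2^(2/3)*3^(1/3)*y/2) + C3*airybi(2^(2/3)*3^(1/3)*y/2), y)


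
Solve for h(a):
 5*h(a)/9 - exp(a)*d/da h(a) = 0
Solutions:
 h(a) = C1*exp(-5*exp(-a)/9)


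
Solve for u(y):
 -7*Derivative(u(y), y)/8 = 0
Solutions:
 u(y) = C1


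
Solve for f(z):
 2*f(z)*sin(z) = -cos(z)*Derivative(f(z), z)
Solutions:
 f(z) = C1*cos(z)^2


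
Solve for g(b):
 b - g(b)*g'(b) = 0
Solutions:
 g(b) = -sqrt(C1 + b^2)
 g(b) = sqrt(C1 + b^2)


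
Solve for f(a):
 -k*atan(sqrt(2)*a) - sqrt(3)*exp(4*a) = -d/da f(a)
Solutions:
 f(a) = C1 + k*(a*atan(sqrt(2)*a) - sqrt(2)*log(2*a^2 + 1)/4) + sqrt(3)*exp(4*a)/4


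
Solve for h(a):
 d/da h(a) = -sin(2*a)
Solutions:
 h(a) = C1 + cos(2*a)/2


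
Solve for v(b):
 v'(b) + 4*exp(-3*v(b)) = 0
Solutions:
 v(b) = log(C1 - 12*b)/3
 v(b) = log((-3^(1/3) - 3^(5/6)*I)*(C1 - 4*b)^(1/3)/2)
 v(b) = log((-3^(1/3) + 3^(5/6)*I)*(C1 - 4*b)^(1/3)/2)


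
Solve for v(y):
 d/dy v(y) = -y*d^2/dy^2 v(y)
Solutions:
 v(y) = C1 + C2*log(y)


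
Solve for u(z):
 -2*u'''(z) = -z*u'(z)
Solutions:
 u(z) = C1 + Integral(C2*airyai(2^(2/3)*z/2) + C3*airybi(2^(2/3)*z/2), z)


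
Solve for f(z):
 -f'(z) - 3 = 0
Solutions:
 f(z) = C1 - 3*z


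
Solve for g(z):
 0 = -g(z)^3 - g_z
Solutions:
 g(z) = -sqrt(2)*sqrt(-1/(C1 - z))/2
 g(z) = sqrt(2)*sqrt(-1/(C1 - z))/2


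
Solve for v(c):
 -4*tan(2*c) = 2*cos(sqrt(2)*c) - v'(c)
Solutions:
 v(c) = C1 - 2*log(cos(2*c)) + sqrt(2)*sin(sqrt(2)*c)


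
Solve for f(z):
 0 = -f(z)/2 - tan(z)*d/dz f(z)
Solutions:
 f(z) = C1/sqrt(sin(z))


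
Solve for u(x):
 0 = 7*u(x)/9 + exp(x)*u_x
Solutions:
 u(x) = C1*exp(7*exp(-x)/9)


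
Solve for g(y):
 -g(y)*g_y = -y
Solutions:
 g(y) = -sqrt(C1 + y^2)
 g(y) = sqrt(C1 + y^2)


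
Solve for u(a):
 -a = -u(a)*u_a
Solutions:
 u(a) = -sqrt(C1 + a^2)
 u(a) = sqrt(C1 + a^2)


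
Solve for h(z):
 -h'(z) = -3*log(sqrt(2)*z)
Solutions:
 h(z) = C1 + 3*z*log(z) - 3*z + 3*z*log(2)/2


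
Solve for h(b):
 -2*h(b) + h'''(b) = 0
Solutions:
 h(b) = C3*exp(2^(1/3)*b) + (C1*sin(2^(1/3)*sqrt(3)*b/2) + C2*cos(2^(1/3)*sqrt(3)*b/2))*exp(-2^(1/3)*b/2)


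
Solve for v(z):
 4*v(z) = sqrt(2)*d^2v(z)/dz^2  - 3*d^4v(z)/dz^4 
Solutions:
 v(z) = (C1*sin(sqrt(2)*3^(3/4)*z*sin(atan(sqrt(23))/2)/3) + C2*cos(sqrt(2)*3^(3/4)*z*sin(atan(sqrt(23))/2)/3))*exp(-sqrt(2)*3^(3/4)*z*cos(atan(sqrt(23))/2)/3) + (C3*sin(sqrt(2)*3^(3/4)*z*sin(atan(sqrt(23))/2)/3) + C4*cos(sqrt(2)*3^(3/4)*z*sin(atan(sqrt(23))/2)/3))*exp(sqrt(2)*3^(3/4)*z*cos(atan(sqrt(23))/2)/3)


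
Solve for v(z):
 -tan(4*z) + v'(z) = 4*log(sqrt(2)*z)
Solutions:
 v(z) = C1 + 4*z*log(z) - 4*z + 2*z*log(2) - log(cos(4*z))/4


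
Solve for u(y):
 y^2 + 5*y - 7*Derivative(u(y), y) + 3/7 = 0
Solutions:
 u(y) = C1 + y^3/21 + 5*y^2/14 + 3*y/49


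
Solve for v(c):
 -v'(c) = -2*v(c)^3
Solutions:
 v(c) = -sqrt(2)*sqrt(-1/(C1 + 2*c))/2
 v(c) = sqrt(2)*sqrt(-1/(C1 + 2*c))/2


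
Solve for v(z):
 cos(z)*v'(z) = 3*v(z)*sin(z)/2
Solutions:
 v(z) = C1/cos(z)^(3/2)


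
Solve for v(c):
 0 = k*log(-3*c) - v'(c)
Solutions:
 v(c) = C1 + c*k*log(-c) + c*k*(-1 + log(3))


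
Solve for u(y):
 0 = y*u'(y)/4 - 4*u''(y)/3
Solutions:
 u(y) = C1 + C2*erfi(sqrt(6)*y/8)


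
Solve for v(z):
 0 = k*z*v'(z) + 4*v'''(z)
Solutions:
 v(z) = C1 + Integral(C2*airyai(2^(1/3)*z*(-k)^(1/3)/2) + C3*airybi(2^(1/3)*z*(-k)^(1/3)/2), z)


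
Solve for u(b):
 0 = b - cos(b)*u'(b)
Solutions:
 u(b) = C1 + Integral(b/cos(b), b)


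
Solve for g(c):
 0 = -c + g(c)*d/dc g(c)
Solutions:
 g(c) = -sqrt(C1 + c^2)
 g(c) = sqrt(C1 + c^2)


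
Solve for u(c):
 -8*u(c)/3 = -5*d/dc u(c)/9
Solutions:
 u(c) = C1*exp(24*c/5)


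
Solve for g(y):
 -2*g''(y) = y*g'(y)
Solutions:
 g(y) = C1 + C2*erf(y/2)


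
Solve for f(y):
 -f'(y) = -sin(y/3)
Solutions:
 f(y) = C1 - 3*cos(y/3)


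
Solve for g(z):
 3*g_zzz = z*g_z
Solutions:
 g(z) = C1 + Integral(C2*airyai(3^(2/3)*z/3) + C3*airybi(3^(2/3)*z/3), z)


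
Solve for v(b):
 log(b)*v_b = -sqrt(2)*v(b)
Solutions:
 v(b) = C1*exp(-sqrt(2)*li(b))


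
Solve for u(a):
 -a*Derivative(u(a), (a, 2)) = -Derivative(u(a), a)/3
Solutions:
 u(a) = C1 + C2*a^(4/3)


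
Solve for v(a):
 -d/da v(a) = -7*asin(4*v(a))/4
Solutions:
 Integral(1/asin(4*_y), (_y, v(a))) = C1 + 7*a/4


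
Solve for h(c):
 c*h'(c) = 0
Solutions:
 h(c) = C1


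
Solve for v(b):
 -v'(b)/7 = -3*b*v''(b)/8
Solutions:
 v(b) = C1 + C2*b^(29/21)


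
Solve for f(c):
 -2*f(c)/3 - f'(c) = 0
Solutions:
 f(c) = C1*exp(-2*c/3)


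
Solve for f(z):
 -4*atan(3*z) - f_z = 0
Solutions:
 f(z) = C1 - 4*z*atan(3*z) + 2*log(9*z^2 + 1)/3


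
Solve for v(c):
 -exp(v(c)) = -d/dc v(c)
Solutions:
 v(c) = log(-1/(C1 + c))


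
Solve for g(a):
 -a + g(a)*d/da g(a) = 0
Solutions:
 g(a) = -sqrt(C1 + a^2)
 g(a) = sqrt(C1 + a^2)


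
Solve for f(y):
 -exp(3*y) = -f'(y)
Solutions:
 f(y) = C1 + exp(3*y)/3


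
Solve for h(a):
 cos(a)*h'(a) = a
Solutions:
 h(a) = C1 + Integral(a/cos(a), a)


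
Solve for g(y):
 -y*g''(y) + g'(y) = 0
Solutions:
 g(y) = C1 + C2*y^2


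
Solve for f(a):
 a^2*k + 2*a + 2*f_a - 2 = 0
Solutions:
 f(a) = C1 - a^3*k/6 - a^2/2 + a


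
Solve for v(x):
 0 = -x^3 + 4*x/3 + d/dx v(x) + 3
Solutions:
 v(x) = C1 + x^4/4 - 2*x^2/3 - 3*x


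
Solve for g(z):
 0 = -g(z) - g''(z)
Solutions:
 g(z) = C1*sin(z) + C2*cos(z)


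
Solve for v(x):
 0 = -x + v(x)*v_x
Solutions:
 v(x) = -sqrt(C1 + x^2)
 v(x) = sqrt(C1 + x^2)


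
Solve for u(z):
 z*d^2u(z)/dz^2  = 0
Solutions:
 u(z) = C1 + C2*z


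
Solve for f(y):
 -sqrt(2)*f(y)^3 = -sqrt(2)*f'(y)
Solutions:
 f(y) = -sqrt(2)*sqrt(-1/(C1 + y))/2
 f(y) = sqrt(2)*sqrt(-1/(C1 + y))/2


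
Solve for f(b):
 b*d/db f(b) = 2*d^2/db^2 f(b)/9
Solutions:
 f(b) = C1 + C2*erfi(3*b/2)


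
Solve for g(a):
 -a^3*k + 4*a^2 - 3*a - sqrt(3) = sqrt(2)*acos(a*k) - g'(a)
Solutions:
 g(a) = C1 + a^4*k/4 - 4*a^3/3 + 3*a^2/2 + sqrt(3)*a + sqrt(2)*Piecewise((a*acos(a*k) - sqrt(-a^2*k^2 + 1)/k, Ne(k, 0)), (pi*a/2, True))


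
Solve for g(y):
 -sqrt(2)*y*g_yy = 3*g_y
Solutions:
 g(y) = C1 + C2*y^(1 - 3*sqrt(2)/2)


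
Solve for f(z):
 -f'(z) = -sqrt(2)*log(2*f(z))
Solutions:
 -sqrt(2)*Integral(1/(log(_y) + log(2)), (_y, f(z)))/2 = C1 - z


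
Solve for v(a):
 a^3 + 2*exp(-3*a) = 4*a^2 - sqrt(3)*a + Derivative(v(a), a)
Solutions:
 v(a) = C1 + a^4/4 - 4*a^3/3 + sqrt(3)*a^2/2 - 2*exp(-3*a)/3


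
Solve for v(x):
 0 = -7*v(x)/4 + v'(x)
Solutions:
 v(x) = C1*exp(7*x/4)


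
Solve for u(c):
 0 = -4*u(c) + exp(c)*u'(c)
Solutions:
 u(c) = C1*exp(-4*exp(-c))


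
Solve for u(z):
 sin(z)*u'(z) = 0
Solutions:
 u(z) = C1


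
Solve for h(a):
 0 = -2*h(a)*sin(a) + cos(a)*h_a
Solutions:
 h(a) = C1/cos(a)^2


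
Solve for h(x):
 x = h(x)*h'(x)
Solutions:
 h(x) = -sqrt(C1 + x^2)
 h(x) = sqrt(C1 + x^2)


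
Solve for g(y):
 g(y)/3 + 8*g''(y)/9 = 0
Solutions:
 g(y) = C1*sin(sqrt(6)*y/4) + C2*cos(sqrt(6)*y/4)


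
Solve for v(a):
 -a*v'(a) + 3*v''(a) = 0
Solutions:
 v(a) = C1 + C2*erfi(sqrt(6)*a/6)


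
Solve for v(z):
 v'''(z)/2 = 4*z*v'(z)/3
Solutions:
 v(z) = C1 + Integral(C2*airyai(2*3^(2/3)*z/3) + C3*airybi(2*3^(2/3)*z/3), z)


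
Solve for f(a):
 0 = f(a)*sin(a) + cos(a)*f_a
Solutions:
 f(a) = C1*cos(a)


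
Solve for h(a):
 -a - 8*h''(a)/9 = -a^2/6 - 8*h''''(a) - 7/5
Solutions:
 h(a) = C1 + C2*a + C3*exp(-a/3) + C4*exp(a/3) + a^4/64 - 3*a^3/16 + 99*a^2/40


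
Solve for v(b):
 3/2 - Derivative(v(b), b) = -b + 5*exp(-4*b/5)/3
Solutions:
 v(b) = C1 + b^2/2 + 3*b/2 + 25*exp(-4*b/5)/12


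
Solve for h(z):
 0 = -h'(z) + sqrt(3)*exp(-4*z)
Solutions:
 h(z) = C1 - sqrt(3)*exp(-4*z)/4


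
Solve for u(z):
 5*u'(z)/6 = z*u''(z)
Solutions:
 u(z) = C1 + C2*z^(11/6)


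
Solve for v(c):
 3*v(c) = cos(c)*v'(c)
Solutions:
 v(c) = C1*(sin(c) + 1)^(3/2)/(sin(c) - 1)^(3/2)


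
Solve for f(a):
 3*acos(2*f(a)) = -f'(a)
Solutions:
 Integral(1/acos(2*_y), (_y, f(a))) = C1 - 3*a


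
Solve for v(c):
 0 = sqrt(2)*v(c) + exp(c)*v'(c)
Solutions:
 v(c) = C1*exp(sqrt(2)*exp(-c))


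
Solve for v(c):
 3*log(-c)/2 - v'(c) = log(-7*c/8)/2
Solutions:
 v(c) = C1 + c*log(-c) + c*(-log(7) - 1 + log(2) + log(14)/2)


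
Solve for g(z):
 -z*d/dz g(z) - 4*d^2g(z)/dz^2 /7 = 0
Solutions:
 g(z) = C1 + C2*erf(sqrt(14)*z/4)


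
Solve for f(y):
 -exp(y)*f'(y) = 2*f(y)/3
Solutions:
 f(y) = C1*exp(2*exp(-y)/3)


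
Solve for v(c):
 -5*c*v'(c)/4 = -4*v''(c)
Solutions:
 v(c) = C1 + C2*erfi(sqrt(10)*c/8)


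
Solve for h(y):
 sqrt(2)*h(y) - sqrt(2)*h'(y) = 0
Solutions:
 h(y) = C1*exp(y)


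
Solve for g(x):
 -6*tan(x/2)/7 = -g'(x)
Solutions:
 g(x) = C1 - 12*log(cos(x/2))/7


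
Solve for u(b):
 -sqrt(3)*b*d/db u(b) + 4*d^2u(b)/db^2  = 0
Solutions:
 u(b) = C1 + C2*erfi(sqrt(2)*3^(1/4)*b/4)


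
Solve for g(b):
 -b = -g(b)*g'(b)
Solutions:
 g(b) = -sqrt(C1 + b^2)
 g(b) = sqrt(C1 + b^2)


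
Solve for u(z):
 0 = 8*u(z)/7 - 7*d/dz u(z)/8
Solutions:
 u(z) = C1*exp(64*z/49)


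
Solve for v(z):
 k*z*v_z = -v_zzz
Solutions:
 v(z) = C1 + Integral(C2*airyai(z*(-k)^(1/3)) + C3*airybi(z*(-k)^(1/3)), z)


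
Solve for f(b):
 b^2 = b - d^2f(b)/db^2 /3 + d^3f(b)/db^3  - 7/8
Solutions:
 f(b) = C1 + C2*b + C3*exp(b/3) - b^4/4 - 5*b^3/2 - 381*b^2/16


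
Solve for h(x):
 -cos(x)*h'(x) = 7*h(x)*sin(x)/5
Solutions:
 h(x) = C1*cos(x)^(7/5)


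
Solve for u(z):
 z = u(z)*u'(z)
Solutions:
 u(z) = -sqrt(C1 + z^2)
 u(z) = sqrt(C1 + z^2)


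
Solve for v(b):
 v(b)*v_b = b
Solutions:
 v(b) = -sqrt(C1 + b^2)
 v(b) = sqrt(C1 + b^2)


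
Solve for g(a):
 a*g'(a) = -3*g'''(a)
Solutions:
 g(a) = C1 + Integral(C2*airyai(-3^(2/3)*a/3) + C3*airybi(-3^(2/3)*a/3), a)


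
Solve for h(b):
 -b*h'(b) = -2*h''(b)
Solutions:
 h(b) = C1 + C2*erfi(b/2)


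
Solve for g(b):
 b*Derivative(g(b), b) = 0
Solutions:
 g(b) = C1


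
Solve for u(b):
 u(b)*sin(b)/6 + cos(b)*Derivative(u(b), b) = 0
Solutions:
 u(b) = C1*cos(b)^(1/6)


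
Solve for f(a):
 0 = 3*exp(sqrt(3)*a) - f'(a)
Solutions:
 f(a) = C1 + sqrt(3)*exp(sqrt(3)*a)


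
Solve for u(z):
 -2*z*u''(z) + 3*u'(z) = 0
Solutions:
 u(z) = C1 + C2*z^(5/2)


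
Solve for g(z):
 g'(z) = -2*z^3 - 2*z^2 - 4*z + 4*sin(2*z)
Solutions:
 g(z) = C1 - z^4/2 - 2*z^3/3 - 2*z^2 - 2*cos(2*z)


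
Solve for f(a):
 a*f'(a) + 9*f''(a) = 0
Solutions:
 f(a) = C1 + C2*erf(sqrt(2)*a/6)


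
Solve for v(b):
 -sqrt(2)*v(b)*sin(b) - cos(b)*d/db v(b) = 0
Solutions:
 v(b) = C1*cos(b)^(sqrt(2))


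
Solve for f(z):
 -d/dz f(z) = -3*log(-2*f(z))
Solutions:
 -Integral(1/(log(-_y) + log(2)), (_y, f(z)))/3 = C1 - z


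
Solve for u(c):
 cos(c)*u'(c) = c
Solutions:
 u(c) = C1 + Integral(c/cos(c), c)


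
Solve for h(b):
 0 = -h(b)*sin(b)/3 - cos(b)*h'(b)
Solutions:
 h(b) = C1*cos(b)^(1/3)


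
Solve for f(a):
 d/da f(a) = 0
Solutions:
 f(a) = C1


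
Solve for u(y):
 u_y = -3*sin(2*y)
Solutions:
 u(y) = C1 + 3*cos(2*y)/2


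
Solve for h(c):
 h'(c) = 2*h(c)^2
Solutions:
 h(c) = -1/(C1 + 2*c)


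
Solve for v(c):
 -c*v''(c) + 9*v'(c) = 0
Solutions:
 v(c) = C1 + C2*c^10


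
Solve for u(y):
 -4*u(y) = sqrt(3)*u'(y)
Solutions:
 u(y) = C1*exp(-4*sqrt(3)*y/3)


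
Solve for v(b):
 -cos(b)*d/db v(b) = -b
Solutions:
 v(b) = C1 + Integral(b/cos(b), b)


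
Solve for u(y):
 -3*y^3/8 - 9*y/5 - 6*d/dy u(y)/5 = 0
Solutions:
 u(y) = C1 - 5*y^4/64 - 3*y^2/4


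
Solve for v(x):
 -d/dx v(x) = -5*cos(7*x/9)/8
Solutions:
 v(x) = C1 + 45*sin(7*x/9)/56


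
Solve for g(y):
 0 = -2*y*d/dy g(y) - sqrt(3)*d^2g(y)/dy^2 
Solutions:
 g(y) = C1 + C2*erf(3^(3/4)*y/3)


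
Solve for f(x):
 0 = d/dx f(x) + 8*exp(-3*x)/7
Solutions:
 f(x) = C1 + 8*exp(-3*x)/21


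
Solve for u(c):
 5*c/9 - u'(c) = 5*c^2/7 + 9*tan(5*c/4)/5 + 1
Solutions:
 u(c) = C1 - 5*c^3/21 + 5*c^2/18 - c + 36*log(cos(5*c/4))/25


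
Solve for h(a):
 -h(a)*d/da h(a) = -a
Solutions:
 h(a) = -sqrt(C1 + a^2)
 h(a) = sqrt(C1 + a^2)


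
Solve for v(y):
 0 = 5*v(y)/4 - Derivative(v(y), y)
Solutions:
 v(y) = C1*exp(5*y/4)


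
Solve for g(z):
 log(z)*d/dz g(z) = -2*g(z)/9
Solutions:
 g(z) = C1*exp(-2*li(z)/9)


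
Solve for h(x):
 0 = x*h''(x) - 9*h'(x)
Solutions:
 h(x) = C1 + C2*x^10


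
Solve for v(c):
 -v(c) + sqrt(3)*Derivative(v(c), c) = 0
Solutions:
 v(c) = C1*exp(sqrt(3)*c/3)


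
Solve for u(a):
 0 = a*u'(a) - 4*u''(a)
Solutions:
 u(a) = C1 + C2*erfi(sqrt(2)*a/4)


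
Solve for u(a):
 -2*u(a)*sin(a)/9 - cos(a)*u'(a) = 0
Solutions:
 u(a) = C1*cos(a)^(2/9)


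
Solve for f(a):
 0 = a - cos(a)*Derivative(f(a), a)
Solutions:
 f(a) = C1 + Integral(a/cos(a), a)


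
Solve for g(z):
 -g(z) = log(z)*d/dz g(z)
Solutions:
 g(z) = C1*exp(-li(z))


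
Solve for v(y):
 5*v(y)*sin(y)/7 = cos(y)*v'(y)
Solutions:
 v(y) = C1/cos(y)^(5/7)


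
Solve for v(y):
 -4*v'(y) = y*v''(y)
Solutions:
 v(y) = C1 + C2/y^3


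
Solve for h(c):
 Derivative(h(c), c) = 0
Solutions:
 h(c) = C1


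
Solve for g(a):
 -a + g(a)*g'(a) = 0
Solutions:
 g(a) = -sqrt(C1 + a^2)
 g(a) = sqrt(C1 + a^2)


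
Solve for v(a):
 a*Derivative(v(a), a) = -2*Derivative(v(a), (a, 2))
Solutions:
 v(a) = C1 + C2*erf(a/2)


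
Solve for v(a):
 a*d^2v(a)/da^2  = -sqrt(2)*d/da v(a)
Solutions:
 v(a) = C1 + C2*a^(1 - sqrt(2))


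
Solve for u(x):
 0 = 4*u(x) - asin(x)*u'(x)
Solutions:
 u(x) = C1*exp(4*Integral(1/asin(x), x))


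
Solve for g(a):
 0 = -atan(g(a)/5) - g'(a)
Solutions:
 Integral(1/atan(_y/5), (_y, g(a))) = C1 - a


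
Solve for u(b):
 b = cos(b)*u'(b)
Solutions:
 u(b) = C1 + Integral(b/cos(b), b)


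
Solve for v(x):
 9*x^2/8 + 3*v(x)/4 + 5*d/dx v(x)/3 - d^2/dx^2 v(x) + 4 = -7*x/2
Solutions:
 v(x) = C1*exp(x*(5 - 2*sqrt(13))/6) + C2*exp(x*(5 + 2*sqrt(13))/6) - 3*x^2/2 + 2*x - 124/9


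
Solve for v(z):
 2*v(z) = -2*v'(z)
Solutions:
 v(z) = C1*exp(-z)


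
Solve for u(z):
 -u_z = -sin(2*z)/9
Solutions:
 u(z) = C1 - cos(2*z)/18


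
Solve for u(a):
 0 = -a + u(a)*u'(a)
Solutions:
 u(a) = -sqrt(C1 + a^2)
 u(a) = sqrt(C1 + a^2)


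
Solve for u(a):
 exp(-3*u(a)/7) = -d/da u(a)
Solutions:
 u(a) = 7*log(C1 - 3*a/7)/3
 u(a) = 7*log(7^(2/3)*(-3^(1/3) - 3^(5/6)*I)*(C1 - a)^(1/3)/14)
 u(a) = 7*log(7^(2/3)*(-3^(1/3) + 3^(5/6)*I)*(C1 - a)^(1/3)/14)


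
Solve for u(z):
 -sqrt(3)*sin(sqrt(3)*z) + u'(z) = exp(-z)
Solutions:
 u(z) = C1 - cos(sqrt(3)*z) - exp(-z)


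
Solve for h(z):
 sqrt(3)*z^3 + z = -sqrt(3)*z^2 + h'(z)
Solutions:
 h(z) = C1 + sqrt(3)*z^4/4 + sqrt(3)*z^3/3 + z^2/2


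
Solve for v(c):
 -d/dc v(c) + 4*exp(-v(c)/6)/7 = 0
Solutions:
 v(c) = 6*log(C1 + 2*c/21)


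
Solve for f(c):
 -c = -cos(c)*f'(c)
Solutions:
 f(c) = C1 + Integral(c/cos(c), c)


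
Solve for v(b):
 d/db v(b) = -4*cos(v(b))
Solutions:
 v(b) = pi - asin((C1 + exp(8*b))/(C1 - exp(8*b)))
 v(b) = asin((C1 + exp(8*b))/(C1 - exp(8*b)))


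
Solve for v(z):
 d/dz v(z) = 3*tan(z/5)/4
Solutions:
 v(z) = C1 - 15*log(cos(z/5))/4


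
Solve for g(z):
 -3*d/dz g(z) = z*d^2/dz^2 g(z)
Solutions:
 g(z) = C1 + C2/z^2


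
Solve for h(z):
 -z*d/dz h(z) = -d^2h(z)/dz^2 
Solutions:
 h(z) = C1 + C2*erfi(sqrt(2)*z/2)


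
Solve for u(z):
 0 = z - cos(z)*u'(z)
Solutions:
 u(z) = C1 + Integral(z/cos(z), z)


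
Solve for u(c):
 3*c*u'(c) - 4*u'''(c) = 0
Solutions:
 u(c) = C1 + Integral(C2*airyai(6^(1/3)*c/2) + C3*airybi(6^(1/3)*c/2), c)


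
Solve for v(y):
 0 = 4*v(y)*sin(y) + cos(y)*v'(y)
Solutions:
 v(y) = C1*cos(y)^4


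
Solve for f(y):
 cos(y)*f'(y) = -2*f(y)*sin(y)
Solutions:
 f(y) = C1*cos(y)^2


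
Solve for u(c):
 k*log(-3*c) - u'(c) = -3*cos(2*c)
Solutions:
 u(c) = C1 + c*k*(log(-c) - 1) + c*k*log(3) + 3*sin(2*c)/2


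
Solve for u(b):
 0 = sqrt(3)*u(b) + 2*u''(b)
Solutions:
 u(b) = C1*sin(sqrt(2)*3^(1/4)*b/2) + C2*cos(sqrt(2)*3^(1/4)*b/2)


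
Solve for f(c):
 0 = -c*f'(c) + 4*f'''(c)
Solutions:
 f(c) = C1 + Integral(C2*airyai(2^(1/3)*c/2) + C3*airybi(2^(1/3)*c/2), c)


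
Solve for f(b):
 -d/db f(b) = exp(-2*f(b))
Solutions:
 f(b) = log(-sqrt(C1 - 2*b))
 f(b) = log(C1 - 2*b)/2


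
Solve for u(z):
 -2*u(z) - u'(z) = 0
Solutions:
 u(z) = C1*exp(-2*z)


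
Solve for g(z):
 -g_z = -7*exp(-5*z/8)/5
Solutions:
 g(z) = C1 - 56*exp(-5*z/8)/25


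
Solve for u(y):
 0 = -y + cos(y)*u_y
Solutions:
 u(y) = C1 + Integral(y/cos(y), y)


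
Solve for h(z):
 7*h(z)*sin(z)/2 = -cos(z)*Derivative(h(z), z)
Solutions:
 h(z) = C1*cos(z)^(7/2)


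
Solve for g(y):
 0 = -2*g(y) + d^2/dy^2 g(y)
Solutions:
 g(y) = C1*exp(-sqrt(2)*y) + C2*exp(sqrt(2)*y)


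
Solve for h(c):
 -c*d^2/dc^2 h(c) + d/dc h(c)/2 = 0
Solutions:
 h(c) = C1 + C2*c^(3/2)


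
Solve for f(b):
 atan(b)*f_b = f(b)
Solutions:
 f(b) = C1*exp(Integral(1/atan(b), b))


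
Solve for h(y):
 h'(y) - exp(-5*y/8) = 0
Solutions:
 h(y) = C1 - 8*exp(-5*y/8)/5


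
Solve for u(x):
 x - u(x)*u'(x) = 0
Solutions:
 u(x) = -sqrt(C1 + x^2)
 u(x) = sqrt(C1 + x^2)


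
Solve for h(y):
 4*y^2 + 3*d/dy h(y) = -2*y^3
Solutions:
 h(y) = C1 - y^4/6 - 4*y^3/9


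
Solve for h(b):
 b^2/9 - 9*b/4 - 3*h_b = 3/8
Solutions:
 h(b) = C1 + b^3/81 - 3*b^2/8 - b/8


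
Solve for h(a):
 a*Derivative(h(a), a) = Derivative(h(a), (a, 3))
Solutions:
 h(a) = C1 + Integral(C2*airyai(a) + C3*airybi(a), a)


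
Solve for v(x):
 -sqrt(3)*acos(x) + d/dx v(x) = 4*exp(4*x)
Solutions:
 v(x) = C1 + sqrt(3)*(x*acos(x) - sqrt(1 - x^2)) + exp(4*x)


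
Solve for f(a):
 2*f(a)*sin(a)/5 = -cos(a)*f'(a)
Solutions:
 f(a) = C1*cos(a)^(2/5)


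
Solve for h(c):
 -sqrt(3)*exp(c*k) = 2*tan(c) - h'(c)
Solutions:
 h(c) = C1 + sqrt(3)*Piecewise((exp(c*k)/k, Ne(k, 0)), (c, True)) - 2*log(cos(c))


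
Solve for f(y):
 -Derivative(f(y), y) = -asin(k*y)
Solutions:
 f(y) = C1 + Piecewise((y*asin(k*y) + sqrt(-k^2*y^2 + 1)/k, Ne(k, 0)), (0, True))


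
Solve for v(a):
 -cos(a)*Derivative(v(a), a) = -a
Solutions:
 v(a) = C1 + Integral(a/cos(a), a)


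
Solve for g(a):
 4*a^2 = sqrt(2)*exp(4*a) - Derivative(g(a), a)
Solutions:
 g(a) = C1 - 4*a^3/3 + sqrt(2)*exp(4*a)/4


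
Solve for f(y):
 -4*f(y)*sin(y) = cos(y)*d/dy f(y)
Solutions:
 f(y) = C1*cos(y)^4


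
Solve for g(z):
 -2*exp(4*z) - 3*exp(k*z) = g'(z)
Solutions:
 g(z) = C1 - exp(4*z)/2 - 3*exp(k*z)/k


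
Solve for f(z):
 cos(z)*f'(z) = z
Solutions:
 f(z) = C1 + Integral(z/cos(z), z)


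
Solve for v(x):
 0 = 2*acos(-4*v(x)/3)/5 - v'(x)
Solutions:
 Integral(1/acos(-4*_y/3), (_y, v(x))) = C1 + 2*x/5


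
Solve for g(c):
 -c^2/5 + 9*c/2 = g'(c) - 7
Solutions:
 g(c) = C1 - c^3/15 + 9*c^2/4 + 7*c


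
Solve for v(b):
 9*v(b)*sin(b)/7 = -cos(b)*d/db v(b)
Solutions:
 v(b) = C1*cos(b)^(9/7)


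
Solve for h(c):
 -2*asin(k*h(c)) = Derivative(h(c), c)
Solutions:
 Integral(1/asin(_y*k), (_y, h(c))) = C1 - 2*c


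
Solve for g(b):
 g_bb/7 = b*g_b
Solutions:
 g(b) = C1 + C2*erfi(sqrt(14)*b/2)


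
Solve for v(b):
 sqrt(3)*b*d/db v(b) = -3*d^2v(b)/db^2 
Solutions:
 v(b) = C1 + C2*erf(sqrt(2)*3^(3/4)*b/6)


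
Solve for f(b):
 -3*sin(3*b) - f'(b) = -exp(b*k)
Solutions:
 f(b) = C1 + cos(3*b) + exp(b*k)/k


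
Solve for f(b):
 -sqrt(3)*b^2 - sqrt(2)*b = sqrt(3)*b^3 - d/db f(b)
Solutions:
 f(b) = C1 + sqrt(3)*b^4/4 + sqrt(3)*b^3/3 + sqrt(2)*b^2/2


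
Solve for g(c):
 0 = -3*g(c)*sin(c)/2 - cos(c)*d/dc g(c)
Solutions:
 g(c) = C1*cos(c)^(3/2)


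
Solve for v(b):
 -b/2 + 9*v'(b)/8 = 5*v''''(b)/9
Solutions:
 v(b) = C1 + C4*exp(3*3^(1/3)*5^(2/3)*b/10) + 2*b^2/9 + (C2*sin(3*3^(5/6)*5^(2/3)*b/20) + C3*cos(3*3^(5/6)*5^(2/3)*b/20))*exp(-3*3^(1/3)*5^(2/3)*b/20)


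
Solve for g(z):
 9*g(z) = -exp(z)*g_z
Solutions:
 g(z) = C1*exp(9*exp(-z))


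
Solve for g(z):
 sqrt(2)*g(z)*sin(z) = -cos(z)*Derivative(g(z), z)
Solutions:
 g(z) = C1*cos(z)^(sqrt(2))


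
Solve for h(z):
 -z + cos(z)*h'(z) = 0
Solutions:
 h(z) = C1 + Integral(z/cos(z), z)


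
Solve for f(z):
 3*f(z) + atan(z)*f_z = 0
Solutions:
 f(z) = C1*exp(-3*Integral(1/atan(z), z))


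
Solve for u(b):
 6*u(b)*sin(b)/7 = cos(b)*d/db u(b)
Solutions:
 u(b) = C1/cos(b)^(6/7)


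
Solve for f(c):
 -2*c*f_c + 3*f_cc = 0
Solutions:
 f(c) = C1 + C2*erfi(sqrt(3)*c/3)


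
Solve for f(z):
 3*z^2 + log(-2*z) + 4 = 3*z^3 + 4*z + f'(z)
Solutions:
 f(z) = C1 - 3*z^4/4 + z^3 - 2*z^2 + z*log(-z) + z*(log(2) + 3)


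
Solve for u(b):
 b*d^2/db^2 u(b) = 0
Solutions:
 u(b) = C1 + C2*b


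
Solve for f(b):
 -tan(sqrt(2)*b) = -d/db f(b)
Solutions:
 f(b) = C1 - sqrt(2)*log(cos(sqrt(2)*b))/2


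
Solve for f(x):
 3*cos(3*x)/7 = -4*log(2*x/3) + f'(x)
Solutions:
 f(x) = C1 + 4*x*log(x) - 4*x*log(3) - 4*x + 4*x*log(2) + sin(3*x)/7


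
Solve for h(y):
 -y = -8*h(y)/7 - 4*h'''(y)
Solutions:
 h(y) = C3*exp(-2^(1/3)*7^(2/3)*y/7) + 7*y/8 + (C1*sin(2^(1/3)*sqrt(3)*7^(2/3)*y/14) + C2*cos(2^(1/3)*sqrt(3)*7^(2/3)*y/14))*exp(2^(1/3)*7^(2/3)*y/14)


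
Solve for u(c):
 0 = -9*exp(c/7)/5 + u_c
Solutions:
 u(c) = C1 + 63*exp(c/7)/5


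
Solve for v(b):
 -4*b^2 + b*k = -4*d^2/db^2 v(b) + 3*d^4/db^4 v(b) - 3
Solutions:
 v(b) = C1 + C2*b + C3*exp(-2*sqrt(3)*b/3) + C4*exp(2*sqrt(3)*b/3) + b^4/12 - b^3*k/24 + 3*b^2/8


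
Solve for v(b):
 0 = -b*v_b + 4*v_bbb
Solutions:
 v(b) = C1 + Integral(C2*airyai(2^(1/3)*b/2) + C3*airybi(2^(1/3)*b/2), b)


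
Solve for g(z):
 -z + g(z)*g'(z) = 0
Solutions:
 g(z) = -sqrt(C1 + z^2)
 g(z) = sqrt(C1 + z^2)


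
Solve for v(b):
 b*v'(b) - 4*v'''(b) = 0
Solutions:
 v(b) = C1 + Integral(C2*airyai(2^(1/3)*b/2) + C3*airybi(2^(1/3)*b/2), b)


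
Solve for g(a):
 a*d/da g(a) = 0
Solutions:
 g(a) = C1


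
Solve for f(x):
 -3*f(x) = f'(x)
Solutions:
 f(x) = C1*exp(-3*x)


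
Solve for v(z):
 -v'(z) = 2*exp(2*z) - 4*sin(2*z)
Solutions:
 v(z) = C1 - exp(2*z) - 2*cos(2*z)


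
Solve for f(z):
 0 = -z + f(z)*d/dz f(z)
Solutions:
 f(z) = -sqrt(C1 + z^2)
 f(z) = sqrt(C1 + z^2)


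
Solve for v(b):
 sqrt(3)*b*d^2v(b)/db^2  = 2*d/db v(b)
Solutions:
 v(b) = C1 + C2*b^(1 + 2*sqrt(3)/3)


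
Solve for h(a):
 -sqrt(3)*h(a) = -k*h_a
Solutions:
 h(a) = C1*exp(sqrt(3)*a/k)


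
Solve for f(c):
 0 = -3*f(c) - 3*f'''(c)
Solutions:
 f(c) = C3*exp(-c) + (C1*sin(sqrt(3)*c/2) + C2*cos(sqrt(3)*c/2))*exp(c/2)


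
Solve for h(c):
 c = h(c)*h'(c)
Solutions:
 h(c) = -sqrt(C1 + c^2)
 h(c) = sqrt(C1 + c^2)


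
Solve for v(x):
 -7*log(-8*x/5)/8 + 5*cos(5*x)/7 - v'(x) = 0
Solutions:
 v(x) = C1 - 7*x*log(-x)/8 - 21*x*log(2)/8 + 7*x/8 + 7*x*log(5)/8 + sin(5*x)/7


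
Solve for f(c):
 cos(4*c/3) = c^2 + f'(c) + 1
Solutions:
 f(c) = C1 - c^3/3 - c + 3*sin(4*c/3)/4


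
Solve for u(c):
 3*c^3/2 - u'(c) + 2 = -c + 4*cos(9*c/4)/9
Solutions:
 u(c) = C1 + 3*c^4/8 + c^2/2 + 2*c - 16*sin(9*c/4)/81


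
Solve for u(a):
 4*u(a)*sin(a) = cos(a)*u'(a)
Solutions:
 u(a) = C1/cos(a)^4


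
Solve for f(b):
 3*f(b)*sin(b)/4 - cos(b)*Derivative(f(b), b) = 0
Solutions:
 f(b) = C1/cos(b)^(3/4)


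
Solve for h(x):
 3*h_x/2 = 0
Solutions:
 h(x) = C1


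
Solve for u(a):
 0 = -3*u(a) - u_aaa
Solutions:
 u(a) = C3*exp(-3^(1/3)*a) + (C1*sin(3^(5/6)*a/2) + C2*cos(3^(5/6)*a/2))*exp(3^(1/3)*a/2)


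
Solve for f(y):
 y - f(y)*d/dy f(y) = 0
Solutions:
 f(y) = -sqrt(C1 + y^2)
 f(y) = sqrt(C1 + y^2)


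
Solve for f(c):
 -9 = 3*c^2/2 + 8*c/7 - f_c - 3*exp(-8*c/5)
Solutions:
 f(c) = C1 + c^3/2 + 4*c^2/7 + 9*c + 15*exp(-8*c/5)/8


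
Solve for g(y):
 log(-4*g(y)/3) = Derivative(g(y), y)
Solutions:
 -Integral(1/(log(-_y) - log(3) + 2*log(2)), (_y, g(y))) = C1 - y


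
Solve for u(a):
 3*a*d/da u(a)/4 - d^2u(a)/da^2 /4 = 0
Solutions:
 u(a) = C1 + C2*erfi(sqrt(6)*a/2)


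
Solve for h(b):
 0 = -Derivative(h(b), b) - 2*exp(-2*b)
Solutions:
 h(b) = C1 + exp(-2*b)


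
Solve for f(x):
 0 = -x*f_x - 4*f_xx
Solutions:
 f(x) = C1 + C2*erf(sqrt(2)*x/4)


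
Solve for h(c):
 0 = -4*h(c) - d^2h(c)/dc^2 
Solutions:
 h(c) = C1*sin(2*c) + C2*cos(2*c)


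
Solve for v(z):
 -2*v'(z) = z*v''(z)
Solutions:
 v(z) = C1 + C2/z


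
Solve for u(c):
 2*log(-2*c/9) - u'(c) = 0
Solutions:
 u(c) = C1 + 2*c*log(-c) + 2*c*(-2*log(3) - 1 + log(2))


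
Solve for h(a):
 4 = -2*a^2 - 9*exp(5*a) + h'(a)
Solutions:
 h(a) = C1 + 2*a^3/3 + 4*a + 9*exp(5*a)/5


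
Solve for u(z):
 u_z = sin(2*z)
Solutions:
 u(z) = C1 - cos(2*z)/2


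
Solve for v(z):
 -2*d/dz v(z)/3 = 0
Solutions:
 v(z) = C1


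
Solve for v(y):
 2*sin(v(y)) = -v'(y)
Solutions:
 v(y) = -acos((-C1 - exp(4*y))/(C1 - exp(4*y))) + 2*pi
 v(y) = acos((-C1 - exp(4*y))/(C1 - exp(4*y)))


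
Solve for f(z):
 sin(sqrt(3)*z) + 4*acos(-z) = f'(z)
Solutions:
 f(z) = C1 + 4*z*acos(-z) + 4*sqrt(1 - z^2) - sqrt(3)*cos(sqrt(3)*z)/3


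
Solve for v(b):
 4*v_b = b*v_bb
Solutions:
 v(b) = C1 + C2*b^5


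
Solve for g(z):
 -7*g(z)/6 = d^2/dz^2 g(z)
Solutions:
 g(z) = C1*sin(sqrt(42)*z/6) + C2*cos(sqrt(42)*z/6)


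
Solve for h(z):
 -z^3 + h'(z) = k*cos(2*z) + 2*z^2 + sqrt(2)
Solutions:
 h(z) = C1 + k*sin(2*z)/2 + z^4/4 + 2*z^3/3 + sqrt(2)*z


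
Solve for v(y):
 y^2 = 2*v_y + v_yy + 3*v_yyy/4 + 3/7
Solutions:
 v(y) = C1 + y^3/6 - y^2/4 - 19*y/56 + (C2*sin(2*sqrt(5)*y/3) + C3*cos(2*sqrt(5)*y/3))*exp(-2*y/3)


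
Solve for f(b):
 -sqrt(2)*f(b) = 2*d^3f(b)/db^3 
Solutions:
 f(b) = C3*exp(-2^(5/6)*b/2) + (C1*sin(2^(5/6)*sqrt(3)*b/4) + C2*cos(2^(5/6)*sqrt(3)*b/4))*exp(2^(5/6)*b/4)


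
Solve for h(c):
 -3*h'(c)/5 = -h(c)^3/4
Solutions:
 h(c) = -sqrt(6)*sqrt(-1/(C1 + 5*c))
 h(c) = sqrt(6)*sqrt(-1/(C1 + 5*c))


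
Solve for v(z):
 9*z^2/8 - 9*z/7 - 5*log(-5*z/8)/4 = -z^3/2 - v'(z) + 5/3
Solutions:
 v(z) = C1 - z^4/8 - 3*z^3/8 + 9*z^2/14 + 5*z*log(-z)/4 + 5*z*(-9*log(2) + 1 + 3*log(5))/12


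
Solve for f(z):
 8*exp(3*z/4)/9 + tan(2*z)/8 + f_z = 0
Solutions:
 f(z) = C1 - 32*exp(3*z/4)/27 + log(cos(2*z))/16


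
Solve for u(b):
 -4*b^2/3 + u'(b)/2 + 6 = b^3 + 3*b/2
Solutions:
 u(b) = C1 + b^4/2 + 8*b^3/9 + 3*b^2/2 - 12*b


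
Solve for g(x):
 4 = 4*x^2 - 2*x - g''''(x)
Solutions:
 g(x) = C1 + C2*x + C3*x^2 + C4*x^3 + x^6/90 - x^5/60 - x^4/6


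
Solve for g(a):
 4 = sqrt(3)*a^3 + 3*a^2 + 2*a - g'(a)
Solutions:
 g(a) = C1 + sqrt(3)*a^4/4 + a^3 + a^2 - 4*a


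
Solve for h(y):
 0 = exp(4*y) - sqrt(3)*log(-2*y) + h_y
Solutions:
 h(y) = C1 + sqrt(3)*y*log(-y) + sqrt(3)*y*(-1 + log(2)) - exp(4*y)/4


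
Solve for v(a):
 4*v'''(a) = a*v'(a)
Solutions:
 v(a) = C1 + Integral(C2*airyai(2^(1/3)*a/2) + C3*airybi(2^(1/3)*a/2), a)


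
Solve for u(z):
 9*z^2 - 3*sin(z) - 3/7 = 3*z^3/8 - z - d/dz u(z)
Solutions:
 u(z) = C1 + 3*z^4/32 - 3*z^3 - z^2/2 + 3*z/7 - 3*cos(z)


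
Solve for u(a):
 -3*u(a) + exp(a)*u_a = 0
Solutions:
 u(a) = C1*exp(-3*exp(-a))


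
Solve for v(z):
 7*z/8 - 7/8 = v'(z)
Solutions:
 v(z) = C1 + 7*z^2/16 - 7*z/8


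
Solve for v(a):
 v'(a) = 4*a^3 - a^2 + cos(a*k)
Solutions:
 v(a) = C1 + a^4 - a^3/3 + sin(a*k)/k


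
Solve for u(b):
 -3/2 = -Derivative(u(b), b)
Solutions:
 u(b) = C1 + 3*b/2


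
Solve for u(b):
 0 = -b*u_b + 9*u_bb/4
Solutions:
 u(b) = C1 + C2*erfi(sqrt(2)*b/3)


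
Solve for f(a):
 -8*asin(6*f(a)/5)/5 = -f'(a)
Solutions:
 Integral(1/asin(6*_y/5), (_y, f(a))) = C1 + 8*a/5


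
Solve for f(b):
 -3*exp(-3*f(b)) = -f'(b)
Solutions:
 f(b) = log(C1 + 9*b)/3
 f(b) = log((-3^(1/3) - 3^(5/6)*I)*(C1 + 3*b)^(1/3)/2)
 f(b) = log((-3^(1/3) + 3^(5/6)*I)*(C1 + 3*b)^(1/3)/2)


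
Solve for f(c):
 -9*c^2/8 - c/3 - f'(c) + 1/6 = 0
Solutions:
 f(c) = C1 - 3*c^3/8 - c^2/6 + c/6


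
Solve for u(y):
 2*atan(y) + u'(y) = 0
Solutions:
 u(y) = C1 - 2*y*atan(y) + log(y^2 + 1)


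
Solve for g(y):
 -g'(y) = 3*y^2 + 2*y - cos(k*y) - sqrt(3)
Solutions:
 g(y) = C1 - y^3 - y^2 + sqrt(3)*y + sin(k*y)/k


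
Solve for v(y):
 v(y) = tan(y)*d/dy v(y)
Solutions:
 v(y) = C1*sin(y)


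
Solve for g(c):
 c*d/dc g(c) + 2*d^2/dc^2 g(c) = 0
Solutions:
 g(c) = C1 + C2*erf(c/2)


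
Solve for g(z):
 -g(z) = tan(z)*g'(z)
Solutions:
 g(z) = C1/sin(z)


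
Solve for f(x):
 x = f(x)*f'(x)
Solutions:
 f(x) = -sqrt(C1 + x^2)
 f(x) = sqrt(C1 + x^2)


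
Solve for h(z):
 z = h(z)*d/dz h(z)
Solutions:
 h(z) = -sqrt(C1 + z^2)
 h(z) = sqrt(C1 + z^2)


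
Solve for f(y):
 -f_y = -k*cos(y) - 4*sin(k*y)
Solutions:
 f(y) = C1 + k*sin(y) - 4*cos(k*y)/k


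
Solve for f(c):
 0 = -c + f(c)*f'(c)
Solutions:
 f(c) = -sqrt(C1 + c^2)
 f(c) = sqrt(C1 + c^2)


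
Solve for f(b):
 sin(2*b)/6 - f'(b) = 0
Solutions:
 f(b) = C1 - cos(2*b)/12


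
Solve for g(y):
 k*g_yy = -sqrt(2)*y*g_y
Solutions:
 g(y) = C1 + C2*sqrt(k)*erf(2^(3/4)*y*sqrt(1/k)/2)


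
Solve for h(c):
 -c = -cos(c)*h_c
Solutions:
 h(c) = C1 + Integral(c/cos(c), c)


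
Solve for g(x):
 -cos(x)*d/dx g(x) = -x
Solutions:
 g(x) = C1 + Integral(x/cos(x), x)


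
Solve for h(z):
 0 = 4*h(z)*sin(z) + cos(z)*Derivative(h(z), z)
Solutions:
 h(z) = C1*cos(z)^4


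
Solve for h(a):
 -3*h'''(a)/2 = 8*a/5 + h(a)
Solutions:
 h(a) = C3*exp(-2^(1/3)*3^(2/3)*a/3) - 8*a/5 + (C1*sin(2^(1/3)*3^(1/6)*a/2) + C2*cos(2^(1/3)*3^(1/6)*a/2))*exp(2^(1/3)*3^(2/3)*a/6)


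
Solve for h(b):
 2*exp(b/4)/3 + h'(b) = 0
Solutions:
 h(b) = C1 - 8*exp(b/4)/3


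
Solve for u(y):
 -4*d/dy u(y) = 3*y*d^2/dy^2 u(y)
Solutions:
 u(y) = C1 + C2/y^(1/3)


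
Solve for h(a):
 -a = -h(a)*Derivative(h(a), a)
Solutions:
 h(a) = -sqrt(C1 + a^2)
 h(a) = sqrt(C1 + a^2)


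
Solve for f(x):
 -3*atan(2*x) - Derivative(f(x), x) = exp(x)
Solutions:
 f(x) = C1 - 3*x*atan(2*x) - exp(x) + 3*log(4*x^2 + 1)/4


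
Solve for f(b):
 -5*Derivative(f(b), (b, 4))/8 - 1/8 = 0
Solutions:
 f(b) = C1 + C2*b + C3*b^2 + C4*b^3 - b^4/120


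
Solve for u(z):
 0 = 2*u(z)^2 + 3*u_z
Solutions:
 u(z) = 3/(C1 + 2*z)


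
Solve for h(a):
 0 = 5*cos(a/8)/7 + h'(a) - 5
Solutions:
 h(a) = C1 + 5*a - 40*sin(a/8)/7


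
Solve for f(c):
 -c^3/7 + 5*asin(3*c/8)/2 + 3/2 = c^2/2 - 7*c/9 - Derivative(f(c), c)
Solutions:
 f(c) = C1 + c^4/28 + c^3/6 - 7*c^2/18 - 5*c*asin(3*c/8)/2 - 3*c/2 - 5*sqrt(64 - 9*c^2)/6


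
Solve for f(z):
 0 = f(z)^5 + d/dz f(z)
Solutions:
 f(z) = -I*(1/(C1 + 4*z))^(1/4)
 f(z) = I*(1/(C1 + 4*z))^(1/4)
 f(z) = -(1/(C1 + 4*z))^(1/4)
 f(z) = (1/(C1 + 4*z))^(1/4)


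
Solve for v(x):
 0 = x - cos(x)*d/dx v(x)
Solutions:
 v(x) = C1 + Integral(x/cos(x), x)


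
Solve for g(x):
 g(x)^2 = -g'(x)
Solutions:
 g(x) = 1/(C1 + x)


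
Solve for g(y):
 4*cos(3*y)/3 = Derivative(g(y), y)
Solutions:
 g(y) = C1 + 4*sin(3*y)/9


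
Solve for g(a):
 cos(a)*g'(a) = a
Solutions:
 g(a) = C1 + Integral(a/cos(a), a)


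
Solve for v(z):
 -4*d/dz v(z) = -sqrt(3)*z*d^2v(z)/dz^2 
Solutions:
 v(z) = C1 + C2*z^(1 + 4*sqrt(3)/3)


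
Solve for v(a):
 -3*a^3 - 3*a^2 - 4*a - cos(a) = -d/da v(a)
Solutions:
 v(a) = C1 + 3*a^4/4 + a^3 + 2*a^2 + sin(a)


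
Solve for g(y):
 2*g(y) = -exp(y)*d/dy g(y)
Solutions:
 g(y) = C1*exp(2*exp(-y))


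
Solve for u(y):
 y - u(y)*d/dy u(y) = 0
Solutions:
 u(y) = -sqrt(C1 + y^2)
 u(y) = sqrt(C1 + y^2)


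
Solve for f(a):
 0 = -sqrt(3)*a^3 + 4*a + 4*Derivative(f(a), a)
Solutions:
 f(a) = C1 + sqrt(3)*a^4/16 - a^2/2


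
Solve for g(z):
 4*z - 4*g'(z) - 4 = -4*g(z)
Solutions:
 g(z) = C1*exp(z) - z


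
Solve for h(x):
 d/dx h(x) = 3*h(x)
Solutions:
 h(x) = C1*exp(3*x)


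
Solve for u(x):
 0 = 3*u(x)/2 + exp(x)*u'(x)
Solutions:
 u(x) = C1*exp(3*exp(-x)/2)


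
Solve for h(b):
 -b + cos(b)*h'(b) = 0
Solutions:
 h(b) = C1 + Integral(b/cos(b), b)


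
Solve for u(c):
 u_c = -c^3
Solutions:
 u(c) = C1 - c^4/4


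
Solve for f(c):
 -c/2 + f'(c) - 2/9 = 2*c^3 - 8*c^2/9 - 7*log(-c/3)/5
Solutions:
 f(c) = C1 + c^4/2 - 8*c^3/27 + c^2/4 - 7*c*log(-c)/5 + c*(63*log(3) + 73)/45


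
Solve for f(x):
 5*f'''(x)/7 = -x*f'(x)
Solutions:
 f(x) = C1 + Integral(C2*airyai(-5^(2/3)*7^(1/3)*x/5) + C3*airybi(-5^(2/3)*7^(1/3)*x/5), x)


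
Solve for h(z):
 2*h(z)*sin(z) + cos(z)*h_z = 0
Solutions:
 h(z) = C1*cos(z)^2


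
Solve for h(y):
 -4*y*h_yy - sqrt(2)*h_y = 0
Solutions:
 h(y) = C1 + C2*y^(1 - sqrt(2)/4)


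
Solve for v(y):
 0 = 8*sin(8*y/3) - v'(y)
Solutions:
 v(y) = C1 - 3*cos(8*y/3)


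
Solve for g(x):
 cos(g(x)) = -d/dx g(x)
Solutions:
 g(x) = pi - asin((C1 + exp(2*x))/(C1 - exp(2*x)))
 g(x) = asin((C1 + exp(2*x))/(C1 - exp(2*x)))


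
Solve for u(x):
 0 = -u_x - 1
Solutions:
 u(x) = C1 - x


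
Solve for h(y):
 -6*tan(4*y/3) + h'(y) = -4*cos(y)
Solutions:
 h(y) = C1 - 9*log(cos(4*y/3))/2 - 4*sin(y)


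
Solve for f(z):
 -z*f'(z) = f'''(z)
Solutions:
 f(z) = C1 + Integral(C2*airyai(-z) + C3*airybi(-z), z)


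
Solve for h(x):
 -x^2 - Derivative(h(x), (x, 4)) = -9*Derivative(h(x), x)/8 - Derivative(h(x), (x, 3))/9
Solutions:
 h(x) = C1 + C2*exp(x*(-2^(2/3)*(243*sqrt(531537) + 177163)^(1/3) - 8*2^(1/3)/(243*sqrt(531537) + 177163)^(1/3) + 8)/216)*sin(2^(1/3)*sqrt(3)*x*(-2^(1/3)*(243*sqrt(531537) + 177163)^(1/3) + 8/(243*sqrt(531537) + 177163)^(1/3))/216) + C3*exp(x*(-2^(2/3)*(243*sqrt(531537) + 177163)^(1/3) - 8*2^(1/3)/(243*sqrt(531537) + 177163)^(1/3) + 8)/216)*cos(2^(1/3)*sqrt(3)*x*(-2^(1/3)*(243*sqrt(531537) + 177163)^(1/3) + 8/(243*sqrt(531537) + 177163)^(1/3))/216) + C4*exp(x*(8*2^(1/3)/(243*sqrt(531537) + 177163)^(1/3) + 4 + 2^(2/3)*(243*sqrt(531537) + 177163)^(1/3))/108) + 8*x^3/27 - 128*x/729
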